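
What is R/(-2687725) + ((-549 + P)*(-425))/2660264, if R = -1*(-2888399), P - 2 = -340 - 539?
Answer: -3027504070543/3575029029700 ≈ -0.84685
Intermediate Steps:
P = -877 (P = 2 + (-340 - 539) = 2 - 879 = -877)
R = 2888399
R/(-2687725) + ((-549 + P)*(-425))/2660264 = 2888399/(-2687725) + ((-549 - 877)*(-425))/2660264 = 2888399*(-1/2687725) - 1426*(-425)*(1/2660264) = -2888399/2687725 + 606050*(1/2660264) = -2888399/2687725 + 303025/1330132 = -3027504070543/3575029029700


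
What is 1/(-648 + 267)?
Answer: -1/381 ≈ -0.0026247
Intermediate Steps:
1/(-648 + 267) = 1/(-381) = -1/381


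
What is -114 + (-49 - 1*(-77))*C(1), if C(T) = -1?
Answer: -142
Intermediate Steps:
-114 + (-49 - 1*(-77))*C(1) = -114 + (-49 - 1*(-77))*(-1) = -114 + (-49 + 77)*(-1) = -114 + 28*(-1) = -114 - 28 = -142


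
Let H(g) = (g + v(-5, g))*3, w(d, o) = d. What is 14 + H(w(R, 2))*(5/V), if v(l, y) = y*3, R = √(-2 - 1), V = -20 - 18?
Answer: 14 - 30*I*√3/19 ≈ 14.0 - 2.7348*I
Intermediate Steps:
V = -38
R = I*√3 (R = √(-3) = I*√3 ≈ 1.732*I)
v(l, y) = 3*y
H(g) = 12*g (H(g) = (g + 3*g)*3 = (4*g)*3 = 12*g)
14 + H(w(R, 2))*(5/V) = 14 + (12*(I*√3))*(5/(-38)) = 14 + (12*I*√3)*(5*(-1/38)) = 14 + (12*I*√3)*(-5/38) = 14 - 30*I*√3/19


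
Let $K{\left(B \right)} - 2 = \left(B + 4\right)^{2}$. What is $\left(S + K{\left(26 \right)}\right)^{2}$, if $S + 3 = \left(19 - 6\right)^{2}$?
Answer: $1140624$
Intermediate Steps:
$S = 166$ ($S = -3 + \left(19 - 6\right)^{2} = -3 + 13^{2} = -3 + 169 = 166$)
$K{\left(B \right)} = 2 + \left(4 + B\right)^{2}$ ($K{\left(B \right)} = 2 + \left(B + 4\right)^{2} = 2 + \left(4 + B\right)^{2}$)
$\left(S + K{\left(26 \right)}\right)^{2} = \left(166 + \left(2 + \left(4 + 26\right)^{2}\right)\right)^{2} = \left(166 + \left(2 + 30^{2}\right)\right)^{2} = \left(166 + \left(2 + 900\right)\right)^{2} = \left(166 + 902\right)^{2} = 1068^{2} = 1140624$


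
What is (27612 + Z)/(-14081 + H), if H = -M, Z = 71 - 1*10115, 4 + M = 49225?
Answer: -8784/31651 ≈ -0.27753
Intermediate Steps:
M = 49221 (M = -4 + 49225 = 49221)
Z = -10044 (Z = 71 - 10115 = -10044)
H = -49221 (H = -1*49221 = -49221)
(27612 + Z)/(-14081 + H) = (27612 - 10044)/(-14081 - 49221) = 17568/(-63302) = 17568*(-1/63302) = -8784/31651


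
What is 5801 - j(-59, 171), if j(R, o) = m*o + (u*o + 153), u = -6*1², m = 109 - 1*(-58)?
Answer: -21883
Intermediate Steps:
m = 167 (m = 109 + 58 = 167)
u = -6 (u = -6*1 = -6)
j(R, o) = 153 + 161*o (j(R, o) = 167*o + (-6*o + 153) = 167*o + (153 - 6*o) = 153 + 161*o)
5801 - j(-59, 171) = 5801 - (153 + 161*171) = 5801 - (153 + 27531) = 5801 - 1*27684 = 5801 - 27684 = -21883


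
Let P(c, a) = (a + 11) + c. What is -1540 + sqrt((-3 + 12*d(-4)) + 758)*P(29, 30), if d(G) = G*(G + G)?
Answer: -1540 + 70*sqrt(1139) ≈ 822.44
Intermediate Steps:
P(c, a) = 11 + a + c (P(c, a) = (11 + a) + c = 11 + a + c)
d(G) = 2*G**2 (d(G) = G*(2*G) = 2*G**2)
-1540 + sqrt((-3 + 12*d(-4)) + 758)*P(29, 30) = -1540 + sqrt((-3 + 12*(2*(-4)**2)) + 758)*(11 + 30 + 29) = -1540 + sqrt((-3 + 12*(2*16)) + 758)*70 = -1540 + sqrt((-3 + 12*32) + 758)*70 = -1540 + sqrt((-3 + 384) + 758)*70 = -1540 + sqrt(381 + 758)*70 = -1540 + sqrt(1139)*70 = -1540 + 70*sqrt(1139)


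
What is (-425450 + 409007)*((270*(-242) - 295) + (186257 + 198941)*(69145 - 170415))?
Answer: 641426090243085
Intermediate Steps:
(-425450 + 409007)*((270*(-242) - 295) + (186257 + 198941)*(69145 - 170415)) = -16443*((-65340 - 295) + 385198*(-101270)) = -16443*(-65635 - 39009001460) = -16443*(-39009067095) = 641426090243085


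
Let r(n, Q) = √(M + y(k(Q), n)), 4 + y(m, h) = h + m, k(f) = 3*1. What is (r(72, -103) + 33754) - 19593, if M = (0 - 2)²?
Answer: 14161 + 5*√3 ≈ 14170.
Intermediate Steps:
k(f) = 3
y(m, h) = -4 + h + m (y(m, h) = -4 + (h + m) = -4 + h + m)
M = 4 (M = (-2)² = 4)
r(n, Q) = √(3 + n) (r(n, Q) = √(4 + (-4 + n + 3)) = √(4 + (-1 + n)) = √(3 + n))
(r(72, -103) + 33754) - 19593 = (√(3 + 72) + 33754) - 19593 = (√75 + 33754) - 19593 = (5*√3 + 33754) - 19593 = (33754 + 5*√3) - 19593 = 14161 + 5*√3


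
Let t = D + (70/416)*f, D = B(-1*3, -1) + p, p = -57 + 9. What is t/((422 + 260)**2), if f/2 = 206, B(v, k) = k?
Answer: 1057/24186448 ≈ 4.3702e-5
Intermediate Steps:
p = -48
f = 412 (f = 2*206 = 412)
D = -49 (D = -1 - 48 = -49)
t = 1057/52 (t = -49 + (70/416)*412 = -49 + (70*(1/416))*412 = -49 + (35/208)*412 = -49 + 3605/52 = 1057/52 ≈ 20.327)
t/((422 + 260)**2) = 1057/(52*((422 + 260)**2)) = 1057/(52*(682**2)) = (1057/52)/465124 = (1057/52)*(1/465124) = 1057/24186448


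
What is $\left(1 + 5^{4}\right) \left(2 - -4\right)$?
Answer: $3756$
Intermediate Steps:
$\left(1 + 5^{4}\right) \left(2 - -4\right) = \left(1 + 625\right) \left(2 + 4\right) = 626 \cdot 6 = 3756$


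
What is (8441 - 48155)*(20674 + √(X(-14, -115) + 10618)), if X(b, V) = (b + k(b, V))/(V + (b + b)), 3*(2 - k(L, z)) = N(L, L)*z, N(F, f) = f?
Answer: -821047236 - 52952*√122178342/143 ≈ -8.2514e+8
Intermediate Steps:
k(L, z) = 2 - L*z/3
X(b, V) = (2 + b - V*b/3)/(V + 2*b) (X(b, V) = (b + (2 - b*V/3))/(V + (b + b)) = (b + (2 - V*b/3))/(V + 2*b) = (2 + b - V*b/3)/(V + 2*b))
(8441 - 48155)*(20674 + √(X(-14, -115) + 10618)) = (8441 - 48155)*(20674 + √((2 - 14 - ⅓*(-115)*(-14))/(-115 + 2*(-14)) + 10618)) = -39714*(20674 + √((2 - 14 - 1610/3)/(-115 - 28) + 10618)) = -39714*(20674 + √(-1646/3/(-143) + 10618)) = -39714*(20674 + √(-1/143*(-1646/3) + 10618)) = -39714*(20674 + √(1646/429 + 10618)) = -39714*(20674 + √(4556768/429)) = -39714*(20674 + 4*√122178342/429) = -821047236 - 52952*√122178342/143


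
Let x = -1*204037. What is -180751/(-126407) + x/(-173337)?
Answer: 158234186/60695319 ≈ 2.6070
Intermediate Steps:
x = -204037
-180751/(-126407) + x/(-173337) = -180751/(-126407) - 204037/(-173337) = -180751*(-1/126407) - 204037*(-1/173337) = 180751/126407 + 204037/173337 = 158234186/60695319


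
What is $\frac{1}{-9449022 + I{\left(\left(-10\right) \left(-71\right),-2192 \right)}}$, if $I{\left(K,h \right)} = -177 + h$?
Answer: $- \frac{1}{9451391} \approx -1.058 \cdot 10^{-7}$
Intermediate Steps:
$\frac{1}{-9449022 + I{\left(\left(-10\right) \left(-71\right),-2192 \right)}} = \frac{1}{-9449022 - 2369} = \frac{1}{-9451391} = - \frac{1}{9451391}$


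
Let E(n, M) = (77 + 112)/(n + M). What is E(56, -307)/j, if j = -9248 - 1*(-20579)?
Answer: -21/316009 ≈ -6.6454e-5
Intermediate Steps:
E(n, M) = 189/(M + n)
j = 11331 (j = -9248 + 20579 = 11331)
E(56, -307)/j = (189/(-307 + 56))/11331 = (189/(-251))*(1/11331) = (189*(-1/251))*(1/11331) = -189/251*1/11331 = -21/316009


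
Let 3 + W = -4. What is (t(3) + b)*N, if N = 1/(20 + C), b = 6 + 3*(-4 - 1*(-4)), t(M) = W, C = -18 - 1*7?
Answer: 1/5 ≈ 0.20000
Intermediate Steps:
C = -25 (C = -18 - 7 = -25)
W = -7 (W = -3 - 4 = -7)
t(M) = -7
b = 6 (b = 6 + 3*(-4 + 4) = 6 + 3*0 = 6 + 0 = 6)
N = -1/5 (N = 1/(20 - 25) = 1/(-5) = -1/5 ≈ -0.20000)
(t(3) + b)*N = (-7 + 6)*(-1/5) = -1*(-1/5) = 1/5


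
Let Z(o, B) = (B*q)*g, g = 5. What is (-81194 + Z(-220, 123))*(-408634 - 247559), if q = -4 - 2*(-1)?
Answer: 54086051832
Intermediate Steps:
q = -2 (q = -4 + 2 = -2)
Z(o, B) = -10*B (Z(o, B) = (B*(-2))*5 = -2*B*5 = -10*B)
(-81194 + Z(-220, 123))*(-408634 - 247559) = (-81194 - 10*123)*(-408634 - 247559) = (-81194 - 1230)*(-656193) = -82424*(-656193) = 54086051832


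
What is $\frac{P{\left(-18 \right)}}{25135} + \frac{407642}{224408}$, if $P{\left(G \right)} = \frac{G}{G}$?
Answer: $\frac{5123153039}{2820247540} \approx 1.8166$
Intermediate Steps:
$P{\left(G \right)} = 1$
$\frac{P{\left(-18 \right)}}{25135} + \frac{407642}{224408} = 1 \cdot \frac{1}{25135} + \frac{407642}{224408} = 1 \cdot \frac{1}{25135} + 407642 \cdot \frac{1}{224408} = \frac{1}{25135} + \frac{203821}{112204} = \frac{5123153039}{2820247540}$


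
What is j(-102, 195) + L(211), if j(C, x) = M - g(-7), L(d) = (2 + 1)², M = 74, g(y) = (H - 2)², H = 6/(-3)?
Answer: 67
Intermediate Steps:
H = -2 (H = 6*(-⅓) = -2)
g(y) = 16 (g(y) = (-2 - 2)² = (-4)² = 16)
L(d) = 9 (L(d) = 3² = 9)
j(C, x) = 58 (j(C, x) = 74 - 1*16 = 74 - 16 = 58)
j(-102, 195) + L(211) = 58 + 9 = 67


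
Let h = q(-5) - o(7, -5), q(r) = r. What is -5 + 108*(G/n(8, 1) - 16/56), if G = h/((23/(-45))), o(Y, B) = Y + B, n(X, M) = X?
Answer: 47989/322 ≈ 149.03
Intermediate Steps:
o(Y, B) = B + Y
h = -7 (h = -5 - (-5 + 7) = -5 - 1*2 = -5 - 2 = -7)
G = 315/23 (G = -7/(23/(-45)) = -7/(23*(-1/45)) = -7/(-23/45) = -7*(-45/23) = 315/23 ≈ 13.696)
-5 + 108*(G/n(8, 1) - 16/56) = -5 + 108*((315/23)/8 - 16/56) = -5 + 108*((315/23)*(⅛) - 16*1/56) = -5 + 108*(315/184 - 2/7) = -5 + 108*(1837/1288) = -5 + 49599/322 = 47989/322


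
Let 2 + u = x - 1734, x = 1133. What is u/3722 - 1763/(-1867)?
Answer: 5436085/6948974 ≈ 0.78229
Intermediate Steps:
u = -603 (u = -2 + (1133 - 1734) = -2 - 601 = -603)
u/3722 - 1763/(-1867) = -603/3722 - 1763/(-1867) = -603*1/3722 - 1763*(-1/1867) = -603/3722 + 1763/1867 = 5436085/6948974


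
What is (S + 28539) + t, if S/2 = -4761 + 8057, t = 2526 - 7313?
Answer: 30344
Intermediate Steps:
t = -4787
S = 6592 (S = 2*(-4761 + 8057) = 2*3296 = 6592)
(S + 28539) + t = (6592 + 28539) - 4787 = 35131 - 4787 = 30344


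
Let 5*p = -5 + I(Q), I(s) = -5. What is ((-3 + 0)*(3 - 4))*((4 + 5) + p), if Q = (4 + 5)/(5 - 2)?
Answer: 21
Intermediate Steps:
Q = 3 (Q = 9/3 = 9*(⅓) = 3)
p = -2 (p = (-5 - 5)/5 = (⅕)*(-10) = -2)
((-3 + 0)*(3 - 4))*((4 + 5) + p) = ((-3 + 0)*(3 - 4))*((4 + 5) - 2) = (-3*(-1))*(9 - 2) = 3*7 = 21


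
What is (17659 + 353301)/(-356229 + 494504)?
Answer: 74192/27655 ≈ 2.6828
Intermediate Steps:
(17659 + 353301)/(-356229 + 494504) = 370960/138275 = 370960*(1/138275) = 74192/27655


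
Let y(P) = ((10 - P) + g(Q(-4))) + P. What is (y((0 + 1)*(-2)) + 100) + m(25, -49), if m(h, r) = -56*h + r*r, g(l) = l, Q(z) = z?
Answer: 1107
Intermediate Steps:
m(h, r) = r**2 - 56*h (m(h, r) = -56*h + r**2 = r**2 - 56*h)
y(P) = 6 (y(P) = ((10 - P) - 4) + P = (6 - P) + P = 6)
(y((0 + 1)*(-2)) + 100) + m(25, -49) = (6 + 100) + ((-49)**2 - 56*25) = 106 + (2401 - 1400) = 106 + 1001 = 1107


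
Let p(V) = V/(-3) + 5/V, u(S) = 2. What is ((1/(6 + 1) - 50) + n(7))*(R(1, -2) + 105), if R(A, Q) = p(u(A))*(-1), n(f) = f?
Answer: -30950/7 ≈ -4421.4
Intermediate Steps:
p(V) = 5/V - V/3 (p(V) = V*(-1/3) + 5/V = -V/3 + 5/V = 5/V - V/3)
R(A, Q) = -11/6 (R(A, Q) = (5/2 - 1/3*2)*(-1) = (5*(1/2) - 2/3)*(-1) = (5/2 - 2/3)*(-1) = (11/6)*(-1) = -11/6)
((1/(6 + 1) - 50) + n(7))*(R(1, -2) + 105) = ((1/(6 + 1) - 50) + 7)*(-11/6 + 105) = ((1/7 - 50) + 7)*(619/6) = (-349/7 + 7)*(619/6) = -300/7*619/6 = -30950/7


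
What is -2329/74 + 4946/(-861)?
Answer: -2371273/63714 ≈ -37.217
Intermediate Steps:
-2329/74 + 4946/(-861) = -2329*1/74 + 4946*(-1/861) = -2329/74 - 4946/861 = -2371273/63714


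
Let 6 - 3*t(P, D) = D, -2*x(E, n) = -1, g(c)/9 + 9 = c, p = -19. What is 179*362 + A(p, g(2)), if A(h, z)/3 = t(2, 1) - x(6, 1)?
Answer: 129603/2 ≈ 64802.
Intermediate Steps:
g(c) = -81 + 9*c
x(E, n) = 1/2 (x(E, n) = -1/2*(-1) = 1/2)
t(P, D) = 2 - D/3
A(h, z) = 7/2 (A(h, z) = 3*((2 - 1/3*1) - 1*1/2) = 3*((2 - 1/3) - 1/2) = 3*(5/3 - 1/2) = 3*(7/6) = 7/2)
179*362 + A(p, g(2)) = 179*362 + 7/2 = 64798 + 7/2 = 129603/2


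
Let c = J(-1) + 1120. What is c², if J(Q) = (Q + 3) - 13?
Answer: 1229881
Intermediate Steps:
J(Q) = -10 + Q (J(Q) = (3 + Q) - 13 = -10 + Q)
c = 1109 (c = (-10 - 1) + 1120 = -11 + 1120 = 1109)
c² = 1109² = 1229881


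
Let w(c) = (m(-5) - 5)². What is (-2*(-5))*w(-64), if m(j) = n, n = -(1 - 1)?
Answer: 250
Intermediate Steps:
n = 0 (n = -1*0 = 0)
m(j) = 0
w(c) = 25 (w(c) = (0 - 5)² = (-5)² = 25)
(-2*(-5))*w(-64) = -2*(-5)*25 = 10*25 = 250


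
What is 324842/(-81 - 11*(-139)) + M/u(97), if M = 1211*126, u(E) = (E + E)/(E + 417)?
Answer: 28407126685/70228 ≈ 4.0450e+5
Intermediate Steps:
u(E) = 2*E/(417 + E) (u(E) = (2*E)/(417 + E) = 2*E/(417 + E))
M = 152586
324842/(-81 - 11*(-139)) + M/u(97) = 324842/(-81 - 11*(-139)) + 152586/((2*97/(417 + 97))) = 324842/(-81 + 1529) + 152586/((2*97/514)) = 324842/1448 + 152586/((2*97*(1/514))) = 324842*(1/1448) + 152586/(97/257) = 162421/724 + 152586*(257/97) = 162421/724 + 39214602/97 = 28407126685/70228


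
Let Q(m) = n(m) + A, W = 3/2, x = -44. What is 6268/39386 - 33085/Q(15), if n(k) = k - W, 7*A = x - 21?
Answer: -9121415764/1161887 ≈ -7850.5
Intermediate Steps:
W = 3/2 (W = 3*(½) = 3/2 ≈ 1.5000)
A = -65/7 (A = (-44 - 21)/7 = (⅐)*(-65) = -65/7 ≈ -9.2857)
n(k) = -3/2 + k (n(k) = k - 1*3/2 = k - 3/2 = -3/2 + k)
Q(m) = -151/14 + m (Q(m) = (-3/2 + m) - 65/7 = -151/14 + m)
6268/39386 - 33085/Q(15) = 6268/39386 - 33085/(-151/14 + 15) = 6268*(1/39386) - 33085/59/14 = 3134/19693 - 33085*14/59 = 3134/19693 - 463190/59 = -9121415764/1161887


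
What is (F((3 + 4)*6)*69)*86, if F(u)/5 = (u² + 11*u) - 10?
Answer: 65748720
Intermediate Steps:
F(u) = -50 + 5*u² + 55*u (F(u) = 5*((u² + 11*u) - 10) = 5*(-10 + u² + 11*u) = -50 + 5*u² + 55*u)
(F((3 + 4)*6)*69)*86 = ((-50 + 5*((3 + 4)*6)² + 55*((3 + 4)*6))*69)*86 = ((-50 + 5*(7*6)² + 55*(7*6))*69)*86 = ((-50 + 5*42² + 55*42)*69)*86 = ((-50 + 5*1764 + 2310)*69)*86 = ((-50 + 8820 + 2310)*69)*86 = (11080*69)*86 = 764520*86 = 65748720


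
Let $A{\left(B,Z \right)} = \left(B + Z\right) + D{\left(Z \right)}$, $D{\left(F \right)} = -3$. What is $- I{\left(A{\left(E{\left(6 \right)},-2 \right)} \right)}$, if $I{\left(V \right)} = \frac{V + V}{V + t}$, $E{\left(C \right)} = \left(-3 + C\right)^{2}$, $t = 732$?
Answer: $- \frac{1}{92} \approx -0.01087$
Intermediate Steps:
$A{\left(B,Z \right)} = -3 + B + Z$ ($A{\left(B,Z \right)} = \left(B + Z\right) - 3 = -3 + B + Z$)
$I{\left(V \right)} = \frac{2 V}{732 + V}$ ($I{\left(V \right)} = \frac{V + V}{V + 732} = \frac{2 V}{732 + V}$)
$- I{\left(A{\left(E{\left(6 \right)},-2 \right)} \right)} = - \frac{2 \left(-3 + \left(-3 + 6\right)^{2} - 2\right)}{732 - \left(5 - \left(-3 + 6\right)^{2}\right)} = - \frac{2 \left(-3 + 3^{2} - 2\right)}{732 - \left(5 - 9\right)} = - \frac{2 \left(-3 + 9 - 2\right)}{732 - -4} = - \frac{2 \cdot 4}{732 + 4} = - \frac{2 \cdot 4}{736} = \left(-1\right) \frac{1}{92} = - \frac{1}{92}$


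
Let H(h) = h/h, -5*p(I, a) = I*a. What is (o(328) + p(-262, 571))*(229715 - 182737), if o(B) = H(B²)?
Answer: 7028237646/5 ≈ 1.4056e+9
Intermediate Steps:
p(I, a) = -I*a/5
H(h) = 1
o(B) = 1
(o(328) + p(-262, 571))*(229715 - 182737) = (1 - ⅕*(-262)*571)*(229715 - 182737) = (1 + 149602/5)*46978 = (149607/5)*46978 = 7028237646/5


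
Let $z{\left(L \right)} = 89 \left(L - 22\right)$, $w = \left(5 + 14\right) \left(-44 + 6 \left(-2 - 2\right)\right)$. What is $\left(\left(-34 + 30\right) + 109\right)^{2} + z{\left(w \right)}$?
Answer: $-105921$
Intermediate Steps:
$w = -1292$ ($w = 19 \left(-44 + 6 \left(-4\right)\right) = 19 \left(-44 - 24\right) = 19 \left(-68\right) = -1292$)
$z{\left(L \right)} = -1958 + 89 L$ ($z{\left(L \right)} = 89 \left(-22 + L\right) = -1958 + 89 L$)
$\left(\left(-34 + 30\right) + 109\right)^{2} + z{\left(w \right)} = \left(\left(-34 + 30\right) + 109\right)^{2} + \left(-1958 + 89 \left(-1292\right)\right) = \left(-4 + 109\right)^{2} - 116946 = 105^{2} - 116946 = 11025 - 116946 = -105921$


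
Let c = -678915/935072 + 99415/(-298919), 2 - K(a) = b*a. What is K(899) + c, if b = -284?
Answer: 211762134294907/829408864 ≈ 2.5532e+5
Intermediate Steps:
K(a) = 2 + 284*a (K(a) = 2 - (-284)*a = 2 + 284*a)
c = -878043845/829408864 (c = -678915*1/935072 + 99415*(-1/298919) = -678915/935072 - 295/887 = -878043845/829408864 ≈ -1.0586)
K(899) + c = (2 + 284*899) - 878043845/829408864 = (2 + 255316) - 878043845/829408864 = 255318 - 878043845/829408864 = 211762134294907/829408864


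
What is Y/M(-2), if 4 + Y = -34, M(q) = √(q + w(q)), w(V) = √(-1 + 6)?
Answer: -38/√(-2 + √5) ≈ -78.210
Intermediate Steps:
w(V) = √5
M(q) = √(q + √5)
Y = -38 (Y = -4 - 34 = -38)
Y/M(-2) = -38/√(-2 + √5)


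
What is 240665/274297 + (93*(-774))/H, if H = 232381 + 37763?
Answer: 2514986617/4116649376 ≈ 0.61093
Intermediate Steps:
H = 270144
240665/274297 + (93*(-774))/H = 240665/274297 + (93*(-774))/270144 = 240665*(1/274297) - 71982*1/270144 = 240665/274297 - 3999/15008 = 2514986617/4116649376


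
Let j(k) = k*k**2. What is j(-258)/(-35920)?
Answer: 2146689/4490 ≈ 478.10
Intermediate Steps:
j(k) = k**3
j(-258)/(-35920) = (-258)**3/(-35920) = -17173512*(-1/35920) = 2146689/4490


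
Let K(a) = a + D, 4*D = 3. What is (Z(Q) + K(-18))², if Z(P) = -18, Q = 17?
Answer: 19881/16 ≈ 1242.6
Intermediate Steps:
D = ¾ (D = (¼)*3 = ¾ ≈ 0.75000)
K(a) = ¾ + a (K(a) = a + ¾ = ¾ + a)
(Z(Q) + K(-18))² = (-18 + (¾ - 18))² = (-18 - 69/4)² = (-141/4)² = 19881/16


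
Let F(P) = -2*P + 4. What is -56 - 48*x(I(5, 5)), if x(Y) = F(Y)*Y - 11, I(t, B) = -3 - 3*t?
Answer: 35032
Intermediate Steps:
F(P) = 4 - 2*P
x(Y) = -11 + Y*(4 - 2*Y) (x(Y) = (4 - 2*Y)*Y - 11 = Y*(4 - 2*Y) - 11 = -11 + Y*(4 - 2*Y))
-56 - 48*x(I(5, 5)) = -56 - 48*(-11 - 2*(-3 - 3*5)*(-2 + (-3 - 3*5))) = -56 - 48*(-11 - 2*(-3 - 15)*(-2 + (-3 - 15))) = -56 - 48*(-11 - 2*(-18)*(-2 - 18)) = -56 - 48*(-11 - 2*(-18)*(-20)) = -56 - 48*(-11 - 720) = -56 - 48*(-731) = -56 + 35088 = 35032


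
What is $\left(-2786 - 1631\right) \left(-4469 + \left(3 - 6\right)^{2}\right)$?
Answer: $19699820$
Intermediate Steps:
$\left(-2786 - 1631\right) \left(-4469 + \left(3 - 6\right)^{2}\right) = - 4417 \left(-4469 + \left(-3\right)^{2}\right) = - 4417 \left(-4469 + 9\right) = \left(-4417\right) \left(-4460\right) = 19699820$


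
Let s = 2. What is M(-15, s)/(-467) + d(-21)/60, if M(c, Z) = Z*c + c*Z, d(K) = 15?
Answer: 707/1868 ≈ 0.37848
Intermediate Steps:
M(c, Z) = 2*Z*c (M(c, Z) = Z*c + Z*c = 2*Z*c)
M(-15, s)/(-467) + d(-21)/60 = (2*2*(-15))/(-467) + 15/60 = -60*(-1/467) + 15*(1/60) = 60/467 + ¼ = 707/1868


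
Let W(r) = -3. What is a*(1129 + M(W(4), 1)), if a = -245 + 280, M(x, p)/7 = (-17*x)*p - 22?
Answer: 46620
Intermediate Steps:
M(x, p) = -154 - 119*p*x (M(x, p) = 7*((-17*x)*p - 22) = 7*(-17*p*x - 22) = 7*(-22 - 17*p*x) = -154 - 119*p*x)
a = 35
a*(1129 + M(W(4), 1)) = 35*(1129 + (-154 - 119*1*(-3))) = 35*(1129 + (-154 + 357)) = 35*(1129 + 203) = 35*1332 = 46620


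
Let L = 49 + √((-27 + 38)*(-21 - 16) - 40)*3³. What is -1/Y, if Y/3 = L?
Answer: I/(3*(-49*I + 27*√447)) ≈ -4.9757e-5 + 0.00057966*I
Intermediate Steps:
L = 49 + 27*I*√447 (L = 49 + √(11*(-37) - 40)*27 = 49 + √(-407 - 40)*27 = 49 + √(-447)*27 = 49 + (I*√447)*27 = 49 + 27*I*√447 ≈ 49.0 + 570.84*I)
Y = 147 + 81*I*√447 (Y = 3*(49 + 27*I*√447) = 147 + 81*I*√447 ≈ 147.0 + 1712.5*I)
-1/Y = -1/(147 + 81*I*√447)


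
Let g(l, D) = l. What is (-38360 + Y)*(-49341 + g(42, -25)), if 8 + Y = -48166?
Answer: 4266039666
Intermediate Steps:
Y = -48174 (Y = -8 - 48166 = -48174)
(-38360 + Y)*(-49341 + g(42, -25)) = (-38360 - 48174)*(-49341 + 42) = -86534*(-49299) = 4266039666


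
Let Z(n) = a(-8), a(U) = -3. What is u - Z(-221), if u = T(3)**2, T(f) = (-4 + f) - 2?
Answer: 12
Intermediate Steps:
Z(n) = -3
T(f) = -6 + f
u = 9 (u = (-6 + 3)**2 = (-3)**2 = 9)
u - Z(-221) = 9 - 1*(-3) = 9 + 3 = 12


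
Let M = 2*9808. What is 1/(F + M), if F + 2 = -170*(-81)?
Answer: 1/33384 ≈ 2.9954e-5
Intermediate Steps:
M = 19616
F = 13768 (F = -2 - 170*(-81) = -2 + 13770 = 13768)
1/(F + M) = 1/(13768 + 19616) = 1/33384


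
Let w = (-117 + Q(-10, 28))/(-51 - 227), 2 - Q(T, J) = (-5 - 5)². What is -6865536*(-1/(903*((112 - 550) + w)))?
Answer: -636206336/36586249 ≈ -17.389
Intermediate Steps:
Q(T, J) = -98 (Q(T, J) = 2 - (-5 - 5)² = 2 - 1*(-10)² = 2 - 1*100 = 2 - 100 = -98)
w = 215/278 (w = (-117 - 98)/(-51 - 227) = -215/(-278) = -215*(-1/278) = 215/278 ≈ 0.77338)
-6865536*(-1/(903*((112 - 550) + w))) = -6865536*(-1/(903*((112 - 550) + 215/278))) = -6865536*(-1/(903*(-438 + 215/278))) = -6865536/((-903*(-121549/278))) = -6865536/109758747/278 = -6865536*278/109758747 = -636206336/36586249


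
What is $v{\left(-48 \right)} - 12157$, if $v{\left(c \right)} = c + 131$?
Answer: $-12074$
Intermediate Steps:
$v{\left(c \right)} = 131 + c$
$v{\left(-48 \right)} - 12157 = \left(131 - 48\right) - 12157 = 83 - 12157 = -12074$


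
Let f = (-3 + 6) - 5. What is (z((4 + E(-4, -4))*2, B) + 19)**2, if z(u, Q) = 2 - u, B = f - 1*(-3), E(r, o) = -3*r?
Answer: 121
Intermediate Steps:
f = -2 (f = 3 - 5 = -2)
B = 1 (B = -2 - 1*(-3) = -2 + 3 = 1)
(z((4 + E(-4, -4))*2, B) + 19)**2 = ((2 - (4 - 3*(-4))*2) + 19)**2 = ((2 - (4 + 12)*2) + 19)**2 = ((2 - 16*2) + 19)**2 = ((2 - 1*32) + 19)**2 = ((2 - 32) + 19)**2 = (-30 + 19)**2 = (-11)**2 = 121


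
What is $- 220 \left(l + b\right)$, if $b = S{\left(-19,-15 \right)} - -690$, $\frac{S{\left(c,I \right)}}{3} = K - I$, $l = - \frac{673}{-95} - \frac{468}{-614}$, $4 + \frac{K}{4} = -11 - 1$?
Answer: $- \frac{706879184}{5833} \approx -1.2119 \cdot 10^{5}$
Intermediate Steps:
$K = -64$ ($K = -16 + 4 \left(-11 - 1\right) = -16 + 4 \left(-12\right) = -16 - 48 = -64$)
$l = \frac{228841}{29165}$ ($l = \left(-673\right) \left(- \frac{1}{95}\right) - - \frac{234}{307} = \frac{673}{95} + \frac{234}{307} = \frac{228841}{29165} \approx 7.8464$)
$S{\left(c,I \right)} = -192 - 3 I$ ($S{\left(c,I \right)} = 3 \left(-64 - I\right) = -192 - 3 I$)
$b = 543$ ($b = \left(-192 - -45\right) - -690 = \left(-192 + 45\right) + 690 = -147 + 690 = 543$)
$- 220 \left(l + b\right) = - 220 \left(\frac{228841}{29165} + 543\right) = \left(-220\right) \frac{16065436}{29165} = - \frac{706879184}{5833}$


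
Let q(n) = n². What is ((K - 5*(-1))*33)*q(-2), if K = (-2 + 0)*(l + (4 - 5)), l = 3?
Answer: 132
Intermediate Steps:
K = -4 (K = (-2 + 0)*(3 + (4 - 5)) = -2*(3 - 1) = -2*2 = -4)
((K - 5*(-1))*33)*q(-2) = ((-4 - 5*(-1))*33)*(-2)² = ((-4 + 5)*33)*4 = (1*33)*4 = 33*4 = 132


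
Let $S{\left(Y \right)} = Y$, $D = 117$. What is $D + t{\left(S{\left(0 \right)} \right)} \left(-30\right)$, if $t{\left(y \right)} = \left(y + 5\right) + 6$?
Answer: $-213$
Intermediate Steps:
$t{\left(y \right)} = 11 + y$ ($t{\left(y \right)} = \left(5 + y\right) + 6 = 11 + y$)
$D + t{\left(S{\left(0 \right)} \right)} \left(-30\right) = 117 + \left(11 + 0\right) \left(-30\right) = 117 + 11 \left(-30\right) = 117 - 330 = -213$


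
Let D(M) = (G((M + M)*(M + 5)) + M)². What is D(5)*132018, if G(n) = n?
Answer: 1455498450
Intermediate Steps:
D(M) = (M + 2*M*(5 + M))² (D(M) = ((M + M)*(M + 5) + M)² = ((2*M)*(5 + M) + M)² = (2*M*(5 + M) + M)² = (M + 2*M*(5 + M))²)
D(5)*132018 = (5²*(11 + 2*5)²)*132018 = (25*(11 + 10)²)*132018 = (25*21²)*132018 = (25*441)*132018 = 11025*132018 = 1455498450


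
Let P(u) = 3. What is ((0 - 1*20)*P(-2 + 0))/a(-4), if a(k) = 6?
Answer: -10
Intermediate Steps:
((0 - 1*20)*P(-2 + 0))/a(-4) = ((0 - 1*20)*3)/6 = ((0 - 20)*3)*(1/6) = -20*3*(1/6) = -60*1/6 = -10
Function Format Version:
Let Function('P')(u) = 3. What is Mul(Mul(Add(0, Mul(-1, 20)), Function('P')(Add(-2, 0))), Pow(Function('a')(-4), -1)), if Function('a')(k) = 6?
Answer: -10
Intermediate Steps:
Mul(Mul(Add(0, Mul(-1, 20)), Function('P')(Add(-2, 0))), Pow(Function('a')(-4), -1)) = Mul(Mul(Add(0, Mul(-1, 20)), 3), Pow(6, -1)) = Mul(Mul(Add(0, -20), 3), Rational(1, 6)) = Mul(Mul(-20, 3), Rational(1, 6)) = Mul(-60, Rational(1, 6)) = -10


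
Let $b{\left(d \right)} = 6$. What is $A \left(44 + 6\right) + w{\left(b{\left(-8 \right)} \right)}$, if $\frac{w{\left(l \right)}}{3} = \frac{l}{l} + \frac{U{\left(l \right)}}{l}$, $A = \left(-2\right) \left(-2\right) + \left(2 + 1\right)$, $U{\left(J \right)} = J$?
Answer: $356$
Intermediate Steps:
$A = 7$ ($A = 4 + 3 = 7$)
$w{\left(l \right)} = 6$ ($w{\left(l \right)} = 3 \left(\frac{l}{l} + \frac{l}{l}\right) = 3 \left(1 + 1\right) = 3 \cdot 2 = 6$)
$A \left(44 + 6\right) + w{\left(b{\left(-8 \right)} \right)} = 7 \left(44 + 6\right) + 6 = 7 \cdot 50 + 6 = 350 + 6 = 356$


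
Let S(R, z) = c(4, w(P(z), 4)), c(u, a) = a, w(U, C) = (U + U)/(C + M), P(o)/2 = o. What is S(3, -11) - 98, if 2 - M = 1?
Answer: -534/5 ≈ -106.80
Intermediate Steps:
M = 1 (M = 2 - 1*1 = 2 - 1 = 1)
P(o) = 2*o
w(U, C) = 2*U/(1 + C) (w(U, C) = (U + U)/(C + 1) = (2*U)/(1 + C) = 2*U/(1 + C))
S(R, z) = 4*z/5 (S(R, z) = 2*(2*z)/(1 + 4) = 2*(2*z)/5 = 2*(2*z)*(⅕) = 4*z/5)
S(3, -11) - 98 = (⅘)*(-11) - 98 = -44/5 - 98 = -534/5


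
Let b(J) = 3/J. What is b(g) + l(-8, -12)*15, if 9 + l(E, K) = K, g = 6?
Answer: -629/2 ≈ -314.50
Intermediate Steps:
l(E, K) = -9 + K
b(g) + l(-8, -12)*15 = 3/6 + (-9 - 12)*15 = 3*(⅙) - 21*15 = ½ - 315 = -629/2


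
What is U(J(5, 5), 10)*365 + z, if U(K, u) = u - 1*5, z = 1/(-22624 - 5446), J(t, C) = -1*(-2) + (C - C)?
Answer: 51227749/28070 ≈ 1825.0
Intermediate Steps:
J(t, C) = 2 (J(t, C) = 2 + 0 = 2)
z = -1/28070 (z = 1/(-28070) = -1/28070 ≈ -3.5625e-5)
U(K, u) = -5 + u (U(K, u) = u - 5 = -5 + u)
U(J(5, 5), 10)*365 + z = (-5 + 10)*365 - 1/28070 = 5*365 - 1/28070 = 1825 - 1/28070 = 51227749/28070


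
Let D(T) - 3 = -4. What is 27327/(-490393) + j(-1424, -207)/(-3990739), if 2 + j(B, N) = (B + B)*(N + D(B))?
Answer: -399554910779/1957030470427 ≈ -0.20416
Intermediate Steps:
D(T) = -1 (D(T) = 3 - 4 = -1)
j(B, N) = -2 + 2*B*(-1 + N) (j(B, N) = -2 + (B + B)*(N - 1) = -2 + (2*B)*(-1 + N) = -2 + 2*B*(-1 + N))
27327/(-490393) + j(-1424, -207)/(-3990739) = 27327/(-490393) + (-2 - 2*(-1424) + 2*(-1424)*(-207))/(-3990739) = 27327*(-1/490393) + (-2 + 2848 + 589536)*(-1/3990739) = -27327/490393 + 592382*(-1/3990739) = -27327/490393 - 592382/3990739 = -399554910779/1957030470427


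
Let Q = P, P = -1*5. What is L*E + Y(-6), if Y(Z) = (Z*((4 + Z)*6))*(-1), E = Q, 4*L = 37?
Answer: -473/4 ≈ -118.25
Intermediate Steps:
L = 37/4 (L = (¼)*37 = 37/4 ≈ 9.2500)
P = -5
Q = -5
E = -5
Y(Z) = -Z*(24 + 6*Z) (Y(Z) = (Z*(24 + 6*Z))*(-1) = -Z*(24 + 6*Z))
L*E + Y(-6) = (37/4)*(-5) - 6*(-6)*(4 - 6) = -185/4 - 6*(-6)*(-2) = -185/4 - 72 = -473/4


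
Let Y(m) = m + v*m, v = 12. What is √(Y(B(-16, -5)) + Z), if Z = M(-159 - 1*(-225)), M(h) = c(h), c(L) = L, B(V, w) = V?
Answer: I*√142 ≈ 11.916*I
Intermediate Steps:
M(h) = h
Y(m) = 13*m (Y(m) = m + 12*m = 13*m)
Z = 66 (Z = -159 - 1*(-225) = -159 + 225 = 66)
√(Y(B(-16, -5)) + Z) = √(13*(-16) + 66) = √(-208 + 66) = √(-142) = I*√142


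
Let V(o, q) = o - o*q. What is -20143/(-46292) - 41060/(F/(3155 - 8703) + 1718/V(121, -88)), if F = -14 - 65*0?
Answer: -11356276890156335/44820979116 ≈ -2.5337e+5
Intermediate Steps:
F = -14 (F = -14 + 0 = -14)
V(o, q) = o - o*q
-20143/(-46292) - 41060/(F/(3155 - 8703) + 1718/V(121, -88)) = -20143/(-46292) - 41060/(-14/(3155 - 8703) + 1718/((121*(1 - 1*(-88))))) = -20143*(-1/46292) - 41060/(-14/(-5548) + 1718/((121*(1 + 88)))) = 20143/46292 - 41060/(-14*(-1/5548) + 1718/((121*89))) = 20143/46292 - 41060/(7/2774 + 1718/10769) = 20143/46292 - 41060/4841115/29873206 = 20143/46292 - 41060*29873206/4841115 = 20143/46292 - 245318767672/968223 = -11356276890156335/44820979116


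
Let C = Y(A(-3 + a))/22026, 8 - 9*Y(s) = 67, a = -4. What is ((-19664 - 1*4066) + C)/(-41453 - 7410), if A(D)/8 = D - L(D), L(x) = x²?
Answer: 4704092879/9686307942 ≈ 0.48564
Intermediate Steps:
A(D) = -8*D² + 8*D (A(D) = 8*(D - D²) = -8*D² + 8*D)
Y(s) = -59/9 (Y(s) = 8/9 - ⅑*67 = 8/9 - 67/9 = -59/9)
C = -59/198234 (C = -59/9/22026 = -59/9*1/22026 = -59/198234 ≈ -0.00029763)
((-19664 - 1*4066) + C)/(-41453 - 7410) = ((-19664 - 1*4066) - 59/198234)/(-41453 - 7410) = ((-19664 - 4066) - 59/198234)/(-48863) = (-23730 - 59/198234)*(-1/48863) = -4704092879/198234*(-1/48863) = 4704092879/9686307942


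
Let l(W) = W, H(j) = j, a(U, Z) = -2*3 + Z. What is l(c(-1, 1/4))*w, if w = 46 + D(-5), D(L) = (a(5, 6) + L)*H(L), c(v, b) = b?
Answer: 71/4 ≈ 17.750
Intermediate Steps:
a(U, Z) = -6 + Z
D(L) = L² (D(L) = ((-6 + 6) + L)*L = (0 + L)*L = L*L = L²)
w = 71 (w = 46 + (-5)² = 46 + 25 = 71)
l(c(-1, 1/4))*w = 71/4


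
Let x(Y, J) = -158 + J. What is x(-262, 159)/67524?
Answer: 1/67524 ≈ 1.4810e-5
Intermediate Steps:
x(-262, 159)/67524 = (-158 + 159)/67524 = 1*(1/67524) = 1/67524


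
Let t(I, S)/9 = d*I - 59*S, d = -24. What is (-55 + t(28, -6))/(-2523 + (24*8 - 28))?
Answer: 2917/2359 ≈ 1.2365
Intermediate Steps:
t(I, S) = -531*S - 216*I (t(I, S) = 9*(-24*I - 59*S) = 9*(-59*S - 24*I) = -531*S - 216*I)
(-55 + t(28, -6))/(-2523 + (24*8 - 28)) = (-55 + (-531*(-6) - 216*28))/(-2523 + (24*8 - 28)) = (-55 + (3186 - 6048))/(-2523 + (192 - 28)) = (-55 - 2862)/(-2523 + 164) = -2917/(-2359) = -2917*(-1/2359) = 2917/2359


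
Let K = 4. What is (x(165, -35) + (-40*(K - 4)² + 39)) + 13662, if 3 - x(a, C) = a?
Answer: 13539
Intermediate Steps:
x(a, C) = 3 - a
(x(165, -35) + (-40*(K - 4)² + 39)) + 13662 = ((3 - 1*165) + (-40*(4 - 4)² + 39)) + 13662 = ((3 - 165) + (-40*0² + 39)) + 13662 = (-162 + (-40*0 + 39)) + 13662 = (-162 + (0 + 39)) + 13662 = (-162 + 39) + 13662 = -123 + 13662 = 13539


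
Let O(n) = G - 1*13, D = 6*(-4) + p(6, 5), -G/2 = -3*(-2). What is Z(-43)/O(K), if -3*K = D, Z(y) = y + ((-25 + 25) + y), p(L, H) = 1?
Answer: 86/25 ≈ 3.4400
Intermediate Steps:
G = -12 (G = -(-6)*(-2) = -2*6 = -12)
D = -23 (D = 6*(-4) + 1 = -24 + 1 = -23)
Z(y) = 2*y (Z(y) = y + (0 + y) = y + y = 2*y)
K = 23/3 (K = -⅓*(-23) = 23/3 ≈ 7.6667)
O(n) = -25 (O(n) = -12 - 1*13 = -12 - 13 = -25)
Z(-43)/O(K) = (2*(-43))/(-25) = -86*(-1/25) = 86/25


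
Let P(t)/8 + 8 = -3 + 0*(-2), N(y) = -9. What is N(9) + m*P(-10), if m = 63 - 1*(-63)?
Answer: -11097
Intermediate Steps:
m = 126 (m = 63 + 63 = 126)
P(t) = -88 (P(t) = -64 + 8*(-3 + 0*(-2)) = -64 + 8*(-3 + 0) = -64 + 8*(-3) = -64 - 24 = -88)
N(9) + m*P(-10) = -9 + 126*(-88) = -9 - 11088 = -11097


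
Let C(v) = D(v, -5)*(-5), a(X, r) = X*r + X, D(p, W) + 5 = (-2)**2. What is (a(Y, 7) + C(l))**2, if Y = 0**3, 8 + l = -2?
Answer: 25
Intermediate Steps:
l = -10 (l = -8 - 2 = -10)
Y = 0
D(p, W) = -1 (D(p, W) = -5 + (-2)**2 = -5 + 4 = -1)
a(X, r) = X + X*r
C(v) = 5 (C(v) = -1*(-5) = 5)
(a(Y, 7) + C(l))**2 = (0*(1 + 7) + 5)**2 = (0*8 + 5)**2 = (0 + 5)**2 = 5**2 = 25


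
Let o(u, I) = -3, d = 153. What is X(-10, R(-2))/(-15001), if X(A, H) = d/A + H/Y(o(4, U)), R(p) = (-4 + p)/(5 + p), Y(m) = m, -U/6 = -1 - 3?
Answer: 439/450030 ≈ 0.00097549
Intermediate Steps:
U = 24 (U = -6*(-1 - 3) = -6*(-4) = 24)
R(p) = (-4 + p)/(5 + p)
X(A, H) = 153/A - H/3 (X(A, H) = 153/A + H/(-3) = 153/A + H*(-⅓) = 153/A - H/3)
X(-10, R(-2))/(-15001) = (153/(-10) - (-4 - 2)/(3*(5 - 2)))/(-15001) = (153*(-⅒) - (-6)/(3*3))*(-1/15001) = (-153/10 - (-6)/9)*(-1/15001) = (-153/10 - ⅓*(-2))*(-1/15001) = (-153/10 + ⅔)*(-1/15001) = -439/30*(-1/15001) = 439/450030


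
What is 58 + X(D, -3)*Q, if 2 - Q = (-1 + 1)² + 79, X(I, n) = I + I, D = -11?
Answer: 1752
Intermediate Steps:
X(I, n) = 2*I
Q = -77 (Q = 2 - ((-1 + 1)² + 79) = 2 - (0² + 79) = 2 - (0 + 79) = 2 - 1*79 = 2 - 79 = -77)
58 + X(D, -3)*Q = 58 + (2*(-11))*(-77) = 58 - 22*(-77) = 58 + 1694 = 1752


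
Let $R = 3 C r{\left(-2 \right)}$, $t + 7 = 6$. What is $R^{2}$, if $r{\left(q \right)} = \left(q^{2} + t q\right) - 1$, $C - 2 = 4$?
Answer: $8100$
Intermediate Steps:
$t = -1$ ($t = -7 + 6 = -1$)
$C = 6$ ($C = 2 + 4 = 6$)
$r{\left(q \right)} = -1 + q^{2} - q$ ($r{\left(q \right)} = \left(q^{2} - q\right) - 1 = -1 + q^{2} - q$)
$R = 90$ ($R = 3 \cdot 6 \left(-1 + \left(-2\right)^{2} - -2\right) = 18 \left(-1 + 4 + 2\right) = 18 \cdot 5 = 90$)
$R^{2} = 90^{2} = 8100$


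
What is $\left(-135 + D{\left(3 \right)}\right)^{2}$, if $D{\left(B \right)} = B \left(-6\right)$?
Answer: $23409$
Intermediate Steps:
$D{\left(B \right)} = - 6 B$
$\left(-135 + D{\left(3 \right)}\right)^{2} = \left(-135 - 18\right)^{2} = \left(-153\right)^{2} = 23409$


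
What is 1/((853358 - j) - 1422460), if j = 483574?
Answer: -1/1052676 ≈ -9.4996e-7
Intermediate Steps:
1/((853358 - j) - 1422460) = 1/((853358 - 1*483574) - 1422460) = 1/((853358 - 483574) - 1422460) = 1/(369784 - 1422460) = 1/(-1052676) = -1/1052676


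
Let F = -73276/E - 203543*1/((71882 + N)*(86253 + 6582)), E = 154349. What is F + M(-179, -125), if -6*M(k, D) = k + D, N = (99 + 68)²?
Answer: 71755227175727393/1429617602923965 ≈ 50.192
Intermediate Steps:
N = 27889 (N = 167² = 27889)
F = -678731372420167/1429617602923965 (F = -73276/154349 - 203543*1/((71882 + 27889)*(86253 + 6582)) = -73276*1/154349 - 203543/(99771*92835) = -73276/154349 - 203543/9262240785 = -678731372420167/1429617602923965 ≈ -0.47476)
M(k, D) = -D/6 - k/6 (M(k, D) = -(k + D)/6 = -(D + k)/6 = -D/6 - k/6)
F + M(-179, -125) = -678731372420167/1429617602923965 + (-⅙*(-125) - ⅙*(-179)) = -678731372420167/1429617602923965 + (125/6 + 179/6) = -678731372420167/1429617602923965 + 152/3 = 71755227175727393/1429617602923965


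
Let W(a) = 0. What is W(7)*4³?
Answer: 0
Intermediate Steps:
W(7)*4³ = 0*4³ = 0*64 = 0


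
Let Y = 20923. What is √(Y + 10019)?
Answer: 9*√382 ≈ 175.90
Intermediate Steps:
√(Y + 10019) = √(20923 + 10019) = √30942 = 9*√382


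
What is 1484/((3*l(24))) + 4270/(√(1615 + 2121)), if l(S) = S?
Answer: 371/18 + 2135*√934/934 ≈ 90.470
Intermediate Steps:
1484/((3*l(24))) + 4270/(√(1615 + 2121)) = 1484/((3*24)) + 4270/(√(1615 + 2121)) = 1484/72 + 4270/(√3736) = 1484*(1/72) + 4270/((2*√934)) = 371/18 + 4270*(√934/1868) = 371/18 + 2135*√934/934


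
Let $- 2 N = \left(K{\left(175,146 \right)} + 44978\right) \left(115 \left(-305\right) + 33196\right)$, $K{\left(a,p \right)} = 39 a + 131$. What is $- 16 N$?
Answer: $-780671888$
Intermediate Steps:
$K{\left(a,p \right)} = 131 + 39 a$
$N = 48791993$ ($N = - \frac{\left(\left(131 + 39 \cdot 175\right) + 44978\right) \left(115 \left(-305\right) + 33196\right)}{2} = - \frac{\left(\left(131 + 6825\right) + 44978\right) \left(-35075 + 33196\right)}{2} = - \frac{\left(6956 + 44978\right) \left(-1879\right)}{2} = - \frac{51934 \left(-1879\right)}{2} = \left(- \frac{1}{2}\right) \left(-97583986\right) = 48791993$)
$- 16 N = \left(-16\right) 48791993 = -780671888$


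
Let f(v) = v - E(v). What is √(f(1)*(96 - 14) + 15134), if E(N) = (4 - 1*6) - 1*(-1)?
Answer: √15298 ≈ 123.69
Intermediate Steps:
E(N) = -1 (E(N) = (4 - 6) + 1 = -2 + 1 = -1)
f(v) = 1 + v (f(v) = v - 1*(-1) = v + 1 = 1 + v)
√(f(1)*(96 - 14) + 15134) = √((1 + 1)*(96 - 14) + 15134) = √(2*82 + 15134) = √(164 + 15134) = √15298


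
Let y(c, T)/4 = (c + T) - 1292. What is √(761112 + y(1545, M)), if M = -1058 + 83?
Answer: 4*√47389 ≈ 870.76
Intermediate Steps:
M = -975
y(c, T) = -5168 + 4*T + 4*c (y(c, T) = 4*((c + T) - 1292) = 4*((T + c) - 1292) = 4*(-1292 + T + c) = -5168 + 4*T + 4*c)
√(761112 + y(1545, M)) = √(761112 + (-5168 + 4*(-975) + 4*1545)) = √(761112 + (-5168 - 3900 + 6180)) = √(761112 - 2888) = √758224 = 4*√47389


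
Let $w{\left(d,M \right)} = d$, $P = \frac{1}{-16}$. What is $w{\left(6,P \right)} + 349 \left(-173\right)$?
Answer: $-60371$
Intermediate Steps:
$P = - \frac{1}{16} \approx -0.0625$
$w{\left(6,P \right)} + 349 \left(-173\right) = 6 + 349 \left(-173\right) = 6 - 60377 = -60371$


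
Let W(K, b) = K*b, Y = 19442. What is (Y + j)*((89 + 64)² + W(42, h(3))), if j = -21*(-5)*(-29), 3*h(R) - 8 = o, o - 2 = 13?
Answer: 389117207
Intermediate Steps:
o = 15 (o = 2 + 13 = 15)
h(R) = 23/3 (h(R) = 8/3 + (⅓)*15 = 8/3 + 5 = 23/3)
j = -3045 (j = 105*(-29) = -3045)
(Y + j)*((89 + 64)² + W(42, h(3))) = (19442 - 3045)*((89 + 64)² + 42*(23/3)) = 16397*(153² + 322) = 16397*(23409 + 322) = 16397*23731 = 389117207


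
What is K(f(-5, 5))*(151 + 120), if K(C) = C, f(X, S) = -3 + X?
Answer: -2168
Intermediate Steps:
K(f(-5, 5))*(151 + 120) = (-3 - 5)*(151 + 120) = -8*271 = -2168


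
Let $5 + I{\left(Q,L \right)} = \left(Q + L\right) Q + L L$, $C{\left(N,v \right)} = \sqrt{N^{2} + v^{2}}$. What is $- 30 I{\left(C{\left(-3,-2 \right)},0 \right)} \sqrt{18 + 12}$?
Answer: $- 240 \sqrt{30} \approx -1314.5$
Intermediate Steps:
$I{\left(Q,L \right)} = -5 + L^{2} + Q \left(L + Q\right)$ ($I{\left(Q,L \right)} = -5 + \left(\left(Q + L\right) Q + L L\right) = -5 + \left(\left(L + Q\right) Q + L^{2}\right) = -5 + \left(Q \left(L + Q\right) + L^{2}\right) = -5 + \left(L^{2} + Q \left(L + Q\right)\right) = -5 + L^{2} + Q \left(L + Q\right)$)
$- 30 I{\left(C{\left(-3,-2 \right)},0 \right)} \sqrt{18 + 12} = - 30 \left(-5 + 0^{2} + \left(\sqrt{\left(-3\right)^{2} + \left(-2\right)^{2}}\right)^{2} + 0 \sqrt{\left(-3\right)^{2} + \left(-2\right)^{2}}\right) \sqrt{18 + 12} = - 30 \left(-5 + 0 + \left(\sqrt{9 + 4}\right)^{2} + 0 \sqrt{9 + 4}\right) \sqrt{30} = - 30 \left(-5 + 0 + \left(\sqrt{13}\right)^{2} + 0 \sqrt{13}\right) \sqrt{30} = - 30 \left(-5 + 0 + 13 + 0\right) \sqrt{30} = \left(-30\right) 8 \sqrt{30} = - 240 \sqrt{30}$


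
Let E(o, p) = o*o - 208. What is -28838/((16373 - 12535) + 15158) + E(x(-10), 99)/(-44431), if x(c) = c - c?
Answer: -638675005/422005638 ≈ -1.5134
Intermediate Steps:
x(c) = 0
E(o, p) = -208 + o**2 (E(o, p) = o**2 - 208 = -208 + o**2)
-28838/((16373 - 12535) + 15158) + E(x(-10), 99)/(-44431) = -28838/((16373 - 12535) + 15158) + (-208 + 0**2)/(-44431) = -28838/(3838 + 15158) + (-208 + 0)*(-1/44431) = -28838/18996 - 208*(-1/44431) = -28838*1/18996 + 208/44431 = -14419/9498 + 208/44431 = -638675005/422005638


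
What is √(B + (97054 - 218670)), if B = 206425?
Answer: √84809 ≈ 291.22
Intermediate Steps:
√(B + (97054 - 218670)) = √(206425 + (97054 - 218670)) = √(206425 - 121616) = √84809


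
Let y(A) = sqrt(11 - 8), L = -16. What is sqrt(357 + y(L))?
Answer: sqrt(357 + sqrt(3)) ≈ 18.940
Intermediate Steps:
y(A) = sqrt(3)
sqrt(357 + y(L)) = sqrt(357 + sqrt(3))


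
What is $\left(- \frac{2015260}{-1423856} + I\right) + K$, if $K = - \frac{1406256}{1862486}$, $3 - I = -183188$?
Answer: $\frac{60726017216853785}{331488983252} \approx 1.8319 \cdot 10^{5}$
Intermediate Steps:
$I = 183191$ ($I = 3 - -183188 = 3 + 183188 = 183191$)
$K = - \frac{703128}{931243}$ ($K = \left(-1406256\right) \frac{1}{1862486} = - \frac{703128}{931243} \approx -0.75504$)
$\left(- \frac{2015260}{-1423856} + I\right) + K = \left(- \frac{2015260}{-1423856} + 183191\right) - \frac{703128}{931243} = \left(\left(-2015260\right) \left(- \frac{1}{1423856}\right) + 183191\right) - \frac{703128}{931243} = \left(\frac{503815}{355964} + 183191\right) - \frac{703128}{931243} = \frac{65209904939}{355964} - \frac{703128}{931243} = \frac{60726017216853785}{331488983252}$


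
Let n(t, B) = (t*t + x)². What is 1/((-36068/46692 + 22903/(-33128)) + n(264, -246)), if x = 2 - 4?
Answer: 386703144/1878315251680569689 ≈ 2.0588e-10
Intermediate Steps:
x = -2
n(t, B) = (-2 + t²)² (n(t, B) = (t*t - 2)² = (t² - 2)² = (-2 + t²)²)
1/((-36068/46692 + 22903/(-33128)) + n(264, -246)) = 1/((-36068/46692 + 22903/(-33128)) + (-2 + 264²)²) = 1/((-36068*1/46692 + 22903*(-1/33128)) + (-2 + 69696)²) = 1/((-9017/11673 - 22903/33128) + 69694²) = 1/(-566061895/386703144 + 4857253636) = 1/(1878315251680569689/386703144) = 386703144/1878315251680569689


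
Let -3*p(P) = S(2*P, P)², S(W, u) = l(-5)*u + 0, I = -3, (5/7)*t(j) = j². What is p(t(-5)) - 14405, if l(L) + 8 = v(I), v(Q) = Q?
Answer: -191440/3 ≈ -63813.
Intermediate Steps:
t(j) = 7*j²/5
l(L) = -11 (l(L) = -8 - 3 = -11)
S(W, u) = -11*u (S(W, u) = -11*u + 0 = -11*u)
p(P) = -121*P²/3
p(t(-5)) - 14405 = -121*((7/5)*(-5)²)²/3 - 14405 = -121*((7/5)*25)²/3 - 14405 = -121/3*35² - 14405 = -121/3*1225 - 14405 = -148225/3 - 14405 = -191440/3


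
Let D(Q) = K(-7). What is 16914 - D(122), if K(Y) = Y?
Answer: 16921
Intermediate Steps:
D(Q) = -7
16914 - D(122) = 16914 - 1*(-7) = 16914 + 7 = 16921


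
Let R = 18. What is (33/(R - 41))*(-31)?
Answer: 1023/23 ≈ 44.478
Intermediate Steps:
(33/(R - 41))*(-31) = (33/(18 - 41))*(-31) = (33/(-23))*(-31) = (33*(-1/23))*(-31) = -33/23*(-31) = 1023/23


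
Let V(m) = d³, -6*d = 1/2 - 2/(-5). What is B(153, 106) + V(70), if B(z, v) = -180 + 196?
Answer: 127973/8000 ≈ 15.997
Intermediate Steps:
d = -3/20 (d = -(1/2 - 2/(-5))/6 = -(1*(½) - 2*(-⅕))/6 = -(½ + ⅖)/6 = -⅙*9/10 = -3/20 ≈ -0.15000)
B(z, v) = 16
V(m) = -27/8000 (V(m) = (-3/20)³ = -27/8000)
B(153, 106) + V(70) = 16 - 27/8000 = 127973/8000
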